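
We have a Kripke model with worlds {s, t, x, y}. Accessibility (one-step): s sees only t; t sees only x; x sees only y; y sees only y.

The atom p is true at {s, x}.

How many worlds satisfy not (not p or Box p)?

s: not p or Box p is F. ✓
t: not p or Box p is T. ✗
x: not p or Box p is F. ✓
y: not p or Box p is T. ✗
Satisfying worlds: {s, x}.

2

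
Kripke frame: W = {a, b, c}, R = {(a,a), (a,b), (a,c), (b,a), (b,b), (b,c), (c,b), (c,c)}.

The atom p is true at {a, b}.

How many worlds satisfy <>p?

3

a: successors {a, b, c}; p there: a:T, b:T, c:F. ✓
b: successors {a, b, c}; p there: a:T, b:T, c:F. ✓
c: successors {b, c}; p there: b:T, c:F. ✓
Satisfying worlds: {a, b, c}.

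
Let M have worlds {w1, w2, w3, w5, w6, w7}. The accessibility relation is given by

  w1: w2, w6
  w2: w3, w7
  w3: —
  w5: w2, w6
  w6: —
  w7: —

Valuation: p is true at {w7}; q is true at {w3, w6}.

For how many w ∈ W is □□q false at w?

2

w1: successors {w2, w6}; □q there: w2:F, w6:T. ✗
w2: successors {w3, w7}; □q there: w3:T, w7:T. ✓
w3: no successors, so □□q holds vacuously. ✓
w5: successors {w2, w6}; □q there: w2:F, w6:T. ✗
w6: no successors, so □□q holds vacuously. ✓
w7: no successors, so □□q holds vacuously. ✓
Satisfying worlds: {w2, w3, w6, w7}.
So □□q fails at the other 2 worlds.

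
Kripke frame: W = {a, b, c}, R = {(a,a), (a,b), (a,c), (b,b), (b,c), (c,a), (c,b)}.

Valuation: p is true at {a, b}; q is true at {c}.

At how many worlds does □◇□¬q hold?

1

a: successors {a, b, c}; ◇□¬q there: a:T, b:T, c:F. ✗
b: successors {b, c}; ◇□¬q there: b:T, c:F. ✗
c: successors {a, b}; ◇□¬q there: a:T, b:T. ✓
Satisfying worlds: {c}.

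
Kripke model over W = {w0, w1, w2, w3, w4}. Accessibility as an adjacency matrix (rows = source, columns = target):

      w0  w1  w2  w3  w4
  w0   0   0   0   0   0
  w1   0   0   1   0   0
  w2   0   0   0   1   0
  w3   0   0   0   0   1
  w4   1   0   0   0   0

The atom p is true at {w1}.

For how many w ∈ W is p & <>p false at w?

5

w0: p is F, <>p is F. ✗
w1: p is T, <>p is F. ✗
w2: p is F, <>p is F. ✗
w3: p is F, <>p is F. ✗
w4: p is F, <>p is F. ✗
Satisfying worlds: ∅.
So p & <>p fails at the other 5 worlds.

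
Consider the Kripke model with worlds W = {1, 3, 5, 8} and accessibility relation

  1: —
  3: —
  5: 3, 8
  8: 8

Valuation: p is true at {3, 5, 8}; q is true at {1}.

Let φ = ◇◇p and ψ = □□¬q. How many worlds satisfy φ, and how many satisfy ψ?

For ◇◇p:
1: no successors, so ◇◇p fails. ✗
3: no successors, so ◇◇p fails. ✗
5: successors {3, 8}; ◇p there: 3:F, 8:T. ✓
8: successors {8}; ◇p there: 8:T. ✓
— 2 worlds.
For □□¬q:
1: no successors, so □□¬q holds vacuously. ✓
3: no successors, so □□¬q holds vacuously. ✓
5: successors {3, 8}; □¬q there: 3:T, 8:T. ✓
8: successors {8}; □¬q there: 8:T. ✓
— 4 worlds.

2 and 4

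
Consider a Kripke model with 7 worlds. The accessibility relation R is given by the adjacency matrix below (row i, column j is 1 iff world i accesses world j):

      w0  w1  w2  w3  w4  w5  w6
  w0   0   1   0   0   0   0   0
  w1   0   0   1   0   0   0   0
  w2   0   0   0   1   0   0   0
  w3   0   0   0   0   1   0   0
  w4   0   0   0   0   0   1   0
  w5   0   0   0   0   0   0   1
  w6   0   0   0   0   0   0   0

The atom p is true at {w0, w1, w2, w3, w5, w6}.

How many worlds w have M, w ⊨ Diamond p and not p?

1

w0: Diamond p is T, not p is F. ✗
w1: Diamond p is T, not p is F. ✗
w2: Diamond p is T, not p is F. ✗
w3: Diamond p is F, not p is F. ✗
w4: Diamond p is T, not p is T. ✓
w5: Diamond p is T, not p is F. ✗
w6: Diamond p is F, not p is F. ✗
Satisfying worlds: {w4}.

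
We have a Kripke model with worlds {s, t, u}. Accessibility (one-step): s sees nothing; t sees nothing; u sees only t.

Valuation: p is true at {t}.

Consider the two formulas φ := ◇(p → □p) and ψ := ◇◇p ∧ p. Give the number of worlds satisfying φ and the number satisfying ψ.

For ◇(p → □p):
s: no successors, so ◇(p → □p) fails. ✗
t: no successors, so ◇(p → □p) fails. ✗
u: successors {t}; p → □p there: t:T. ✓
— 1 world.
For ◇◇p ∧ p:
s: ◇◇p is F, p is F. ✗
t: ◇◇p is F, p is T. ✗
u: ◇◇p is F, p is F. ✗
— 0 worlds.

1 and 0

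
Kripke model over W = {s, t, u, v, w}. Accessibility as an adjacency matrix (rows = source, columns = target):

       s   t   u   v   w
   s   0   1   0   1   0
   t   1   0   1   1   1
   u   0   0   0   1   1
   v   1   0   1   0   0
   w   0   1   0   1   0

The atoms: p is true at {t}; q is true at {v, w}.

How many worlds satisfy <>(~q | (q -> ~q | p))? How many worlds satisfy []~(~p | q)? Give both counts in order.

4 and 0

For <>(~q | (q -> ~q | p)):
s: successors {t, v}; ~q | (q -> ~q | p) there: t:T, v:F. ✓
t: successors {s, u, v, w}; ~q | (q -> ~q | p) there: s:T, u:T, v:F, w:F. ✓
u: successors {v, w}; ~q | (q -> ~q | p) there: v:F, w:F. ✗
v: successors {s, u}; ~q | (q -> ~q | p) there: s:T, u:T. ✓
w: successors {t, v}; ~q | (q -> ~q | p) there: t:T, v:F. ✓
— 4 worlds.
For []~(~p | q):
s: successors {t, v}; ~(~p | q) there: t:T, v:F. ✗
t: successors {s, u, v, w}; ~(~p | q) there: s:F, u:F, v:F, w:F. ✗
u: successors {v, w}; ~(~p | q) there: v:F, w:F. ✗
v: successors {s, u}; ~(~p | q) there: s:F, u:F. ✗
w: successors {t, v}; ~(~p | q) there: t:T, v:F. ✗
— 0 worlds.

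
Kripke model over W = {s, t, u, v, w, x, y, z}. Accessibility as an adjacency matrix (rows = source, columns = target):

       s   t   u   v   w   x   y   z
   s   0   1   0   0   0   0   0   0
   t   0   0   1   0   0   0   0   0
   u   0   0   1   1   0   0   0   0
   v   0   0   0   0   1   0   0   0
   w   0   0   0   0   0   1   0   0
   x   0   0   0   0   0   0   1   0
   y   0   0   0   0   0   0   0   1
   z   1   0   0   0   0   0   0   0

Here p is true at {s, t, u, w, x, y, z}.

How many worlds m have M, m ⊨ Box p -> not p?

2

s: Box p is T, not p is F. ✗
t: Box p is T, not p is F. ✗
u: Box p is F, not p is F. ✓
v: Box p is T, not p is T. ✓
w: Box p is T, not p is F. ✗
x: Box p is T, not p is F. ✗
y: Box p is T, not p is F. ✗
z: Box p is T, not p is F. ✗
Satisfying worlds: {u, v}.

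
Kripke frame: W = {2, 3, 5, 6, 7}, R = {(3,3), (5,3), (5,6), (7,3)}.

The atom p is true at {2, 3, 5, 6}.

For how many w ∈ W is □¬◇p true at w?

2: no successors, so □¬◇p holds vacuously. ✓
3: successors {3}; ¬◇p there: 3:F. ✗
5: successors {3, 6}; ¬◇p there: 3:F, 6:T. ✗
6: no successors, so □¬◇p holds vacuously. ✓
7: successors {3}; ¬◇p there: 3:F. ✗
Satisfying worlds: {2, 6}.

2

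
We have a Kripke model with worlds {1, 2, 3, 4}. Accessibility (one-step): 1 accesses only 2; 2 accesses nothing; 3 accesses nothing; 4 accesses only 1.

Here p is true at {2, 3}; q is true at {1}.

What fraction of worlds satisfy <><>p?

1/4

1: successors {2}; <>p there: 2:F. ✗
2: no successors, so <><>p fails. ✗
3: no successors, so <><>p fails. ✗
4: successors {1}; <>p there: 1:T. ✓
That's 1 of 4 worlds, so 1/4.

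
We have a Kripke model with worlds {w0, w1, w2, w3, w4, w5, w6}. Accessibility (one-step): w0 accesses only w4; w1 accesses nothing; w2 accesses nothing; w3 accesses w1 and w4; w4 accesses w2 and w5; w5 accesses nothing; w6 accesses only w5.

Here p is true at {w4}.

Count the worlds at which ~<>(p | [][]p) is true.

3

w0: <>(p | [][]p) is T. ✗
w1: <>(p | [][]p) is F. ✓
w2: <>(p | [][]p) is F. ✓
w3: <>(p | [][]p) is T. ✗
w4: <>(p | [][]p) is T. ✗
w5: <>(p | [][]p) is F. ✓
w6: <>(p | [][]p) is T. ✗
Satisfying worlds: {w1, w2, w5}.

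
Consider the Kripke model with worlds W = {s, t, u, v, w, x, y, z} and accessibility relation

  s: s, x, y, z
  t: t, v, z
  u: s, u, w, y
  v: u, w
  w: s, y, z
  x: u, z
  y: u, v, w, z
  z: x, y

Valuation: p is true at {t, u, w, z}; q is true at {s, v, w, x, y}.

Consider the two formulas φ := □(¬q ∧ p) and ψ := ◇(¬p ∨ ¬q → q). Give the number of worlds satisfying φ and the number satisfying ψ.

For □(¬q ∧ p):
s: successors {s, x, y, z}; ¬q ∧ p there: s:F, x:F, y:F, z:T. ✗
t: successors {t, v, z}; ¬q ∧ p there: t:T, v:F, z:T. ✗
u: successors {s, u, w, y}; ¬q ∧ p there: s:F, u:T, w:F, y:F. ✗
v: successors {u, w}; ¬q ∧ p there: u:T, w:F. ✗
w: successors {s, y, z}; ¬q ∧ p there: s:F, y:F, z:T. ✗
x: successors {u, z}; ¬q ∧ p there: u:T, z:T. ✓
y: successors {u, v, w, z}; ¬q ∧ p there: u:T, v:F, w:F, z:T. ✗
z: successors {x, y}; ¬q ∧ p there: x:F, y:F. ✗
— 1 world.
For ◇(¬p ∨ ¬q → q):
s: successors {s, x, y, z}; ¬p ∨ ¬q → q there: s:T, x:T, y:T, z:F. ✓
t: successors {t, v, z}; ¬p ∨ ¬q → q there: t:F, v:T, z:F. ✓
u: successors {s, u, w, y}; ¬p ∨ ¬q → q there: s:T, u:F, w:T, y:T. ✓
v: successors {u, w}; ¬p ∨ ¬q → q there: u:F, w:T. ✓
w: successors {s, y, z}; ¬p ∨ ¬q → q there: s:T, y:T, z:F. ✓
x: successors {u, z}; ¬p ∨ ¬q → q there: u:F, z:F. ✗
y: successors {u, v, w, z}; ¬p ∨ ¬q → q there: u:F, v:T, w:T, z:F. ✓
z: successors {x, y}; ¬p ∨ ¬q → q there: x:T, y:T. ✓
— 7 worlds.

1 and 7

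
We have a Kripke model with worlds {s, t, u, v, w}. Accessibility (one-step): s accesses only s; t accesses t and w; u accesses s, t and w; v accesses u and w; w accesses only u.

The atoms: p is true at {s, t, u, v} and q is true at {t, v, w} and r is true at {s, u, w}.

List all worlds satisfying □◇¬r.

{w}

s: successors {s}; ◇¬r there: s:F. ✗
t: successors {t, w}; ◇¬r there: t:T, w:F. ✗
u: successors {s, t, w}; ◇¬r there: s:F, t:T, w:F. ✗
v: successors {u, w}; ◇¬r there: u:T, w:F. ✗
w: successors {u}; ◇¬r there: u:T. ✓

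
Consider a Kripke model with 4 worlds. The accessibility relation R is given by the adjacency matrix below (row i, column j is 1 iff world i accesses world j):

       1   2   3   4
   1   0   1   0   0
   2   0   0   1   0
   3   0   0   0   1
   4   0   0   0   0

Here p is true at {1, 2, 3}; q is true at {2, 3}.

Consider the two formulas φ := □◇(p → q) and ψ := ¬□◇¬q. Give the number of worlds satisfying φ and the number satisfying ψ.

For □◇(p → q):
1: successors {2}; ◇(p → q) there: 2:T. ✓
2: successors {3}; ◇(p → q) there: 3:T. ✓
3: successors {4}; ◇(p → q) there: 4:F. ✗
4: no successors, so □◇(p → q) holds vacuously. ✓
— 3 worlds.
For ¬□◇¬q:
1: □◇¬q is F. ✓
2: □◇¬q is T. ✗
3: □◇¬q is F. ✓
4: □◇¬q is T. ✗
— 2 worlds.

3 and 2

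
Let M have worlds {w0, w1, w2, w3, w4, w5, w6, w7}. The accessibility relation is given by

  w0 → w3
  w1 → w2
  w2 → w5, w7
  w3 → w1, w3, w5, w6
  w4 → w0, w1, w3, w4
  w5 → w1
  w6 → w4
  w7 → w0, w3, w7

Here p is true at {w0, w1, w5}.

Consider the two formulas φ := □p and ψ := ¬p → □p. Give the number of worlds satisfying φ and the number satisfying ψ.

For □p:
w0: successors {w3}; p there: w3:F. ✗
w1: successors {w2}; p there: w2:F. ✗
w2: successors {w5, w7}; p there: w5:T, w7:F. ✗
w3: successors {w1, w3, w5, w6}; p there: w1:T, w3:F, w5:T, w6:F. ✗
w4: successors {w0, w1, w3, w4}; p there: w0:T, w1:T, w3:F, w4:F. ✗
w5: successors {w1}; p there: w1:T. ✓
w6: successors {w4}; p there: w4:F. ✗
w7: successors {w0, w3, w7}; p there: w0:T, w3:F, w7:F. ✗
— 1 world.
For ¬p → □p:
w0: ¬p is F, □p is F. ✓
w1: ¬p is F, □p is F. ✓
w2: ¬p is T, □p is F. ✗
w3: ¬p is T, □p is F. ✗
w4: ¬p is T, □p is F. ✗
w5: ¬p is F, □p is T. ✓
w6: ¬p is T, □p is F. ✗
w7: ¬p is T, □p is F. ✗
— 3 worlds.

1 and 3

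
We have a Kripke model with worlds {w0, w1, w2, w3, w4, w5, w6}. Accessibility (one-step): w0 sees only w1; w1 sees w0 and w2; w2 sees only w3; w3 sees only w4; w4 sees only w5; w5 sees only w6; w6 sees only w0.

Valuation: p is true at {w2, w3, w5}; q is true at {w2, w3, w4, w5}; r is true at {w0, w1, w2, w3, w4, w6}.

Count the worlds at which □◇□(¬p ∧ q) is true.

0

w0: successors {w1}; ◇□(¬p ∧ q) there: w1:F. ✗
w1: successors {w0, w2}; ◇□(¬p ∧ q) there: w0:F, w2:T. ✗
w2: successors {w3}; ◇□(¬p ∧ q) there: w3:F. ✗
w3: successors {w4}; ◇□(¬p ∧ q) there: w4:F. ✗
w4: successors {w5}; ◇□(¬p ∧ q) there: w5:F. ✗
w5: successors {w6}; ◇□(¬p ∧ q) there: w6:F. ✗
w6: successors {w0}; ◇□(¬p ∧ q) there: w0:F. ✗
Satisfying worlds: ∅.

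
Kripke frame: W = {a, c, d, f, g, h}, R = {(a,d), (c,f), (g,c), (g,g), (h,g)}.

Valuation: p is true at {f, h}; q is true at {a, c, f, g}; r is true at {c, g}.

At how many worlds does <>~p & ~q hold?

1

a: <>~p is T, ~q is F. ✗
c: <>~p is F, ~q is F. ✗
d: <>~p is F, ~q is T. ✗
f: <>~p is F, ~q is F. ✗
g: <>~p is T, ~q is F. ✗
h: <>~p is T, ~q is T. ✓
Satisfying worlds: {h}.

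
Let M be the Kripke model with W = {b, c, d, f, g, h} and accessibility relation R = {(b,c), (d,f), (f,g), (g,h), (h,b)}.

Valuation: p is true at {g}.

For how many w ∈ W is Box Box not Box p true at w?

b: successors {c}; Box not Box p there: c:T. ✓
c: no successors, so Box Box not Box p holds vacuously. ✓
d: successors {f}; Box not Box p there: f:T. ✓
f: successors {g}; Box not Box p there: g:T. ✓
g: successors {h}; Box not Box p there: h:T. ✓
h: successors {b}; Box not Box p there: b:F. ✗
Satisfying worlds: {b, c, d, f, g}.

5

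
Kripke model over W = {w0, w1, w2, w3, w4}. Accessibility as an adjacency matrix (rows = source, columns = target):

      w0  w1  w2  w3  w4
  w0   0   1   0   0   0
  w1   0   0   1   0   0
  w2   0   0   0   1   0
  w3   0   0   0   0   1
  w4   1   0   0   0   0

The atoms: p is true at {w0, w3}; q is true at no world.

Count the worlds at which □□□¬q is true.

w0: successors {w1}; □□¬q there: w1:T. ✓
w1: successors {w2}; □□¬q there: w2:T. ✓
w2: successors {w3}; □□¬q there: w3:T. ✓
w3: successors {w4}; □□¬q there: w4:T. ✓
w4: successors {w0}; □□¬q there: w0:T. ✓
Satisfying worlds: {w0, w1, w2, w3, w4}.

5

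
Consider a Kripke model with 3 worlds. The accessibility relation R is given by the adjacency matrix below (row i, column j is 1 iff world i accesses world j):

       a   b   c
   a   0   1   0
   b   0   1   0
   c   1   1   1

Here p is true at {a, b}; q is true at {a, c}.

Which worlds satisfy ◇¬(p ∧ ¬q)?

a: successors {b}; ¬(p ∧ ¬q) there: b:F. ✗
b: successors {b}; ¬(p ∧ ¬q) there: b:F. ✗
c: successors {a, b, c}; ¬(p ∧ ¬q) there: a:T, b:F, c:T. ✓

{c}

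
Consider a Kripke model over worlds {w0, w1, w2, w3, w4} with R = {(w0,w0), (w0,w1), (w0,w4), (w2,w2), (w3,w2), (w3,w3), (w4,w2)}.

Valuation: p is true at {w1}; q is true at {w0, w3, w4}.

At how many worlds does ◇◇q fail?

3

w0: successors {w0, w1, w4}; ◇q there: w0:T, w1:F, w4:F. ✓
w1: no successors, so ◇◇q fails. ✗
w2: successors {w2}; ◇q there: w2:F. ✗
w3: successors {w2, w3}; ◇q there: w2:F, w3:T. ✓
w4: successors {w2}; ◇q there: w2:F. ✗
Satisfying worlds: {w0, w3}.
So ◇◇q fails at the other 3 worlds.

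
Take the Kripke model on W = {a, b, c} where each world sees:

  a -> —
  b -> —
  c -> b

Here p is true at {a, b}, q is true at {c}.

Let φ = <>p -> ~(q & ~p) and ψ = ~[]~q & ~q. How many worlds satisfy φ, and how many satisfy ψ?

2 and 0

For <>p -> ~(q & ~p):
a: <>p is F, ~(q & ~p) is T. ✓
b: <>p is F, ~(q & ~p) is T. ✓
c: <>p is T, ~(q & ~p) is F. ✗
— 2 worlds.
For ~[]~q & ~q:
a: ~[]~q is F, ~q is T. ✗
b: ~[]~q is F, ~q is T. ✗
c: ~[]~q is F, ~q is F. ✗
— 0 worlds.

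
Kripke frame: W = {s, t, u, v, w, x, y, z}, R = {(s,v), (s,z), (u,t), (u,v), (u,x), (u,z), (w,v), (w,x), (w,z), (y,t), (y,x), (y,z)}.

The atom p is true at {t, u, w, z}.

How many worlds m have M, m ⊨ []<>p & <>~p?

s: []<>p is F, <>~p is T. ✗
t: []<>p is T, <>~p is F. ✗
u: []<>p is F, <>~p is T. ✗
v: []<>p is T, <>~p is F. ✗
w: []<>p is F, <>~p is T. ✗
x: []<>p is T, <>~p is F. ✗
y: []<>p is F, <>~p is T. ✗
z: []<>p is T, <>~p is F. ✗
Satisfying worlds: ∅.

0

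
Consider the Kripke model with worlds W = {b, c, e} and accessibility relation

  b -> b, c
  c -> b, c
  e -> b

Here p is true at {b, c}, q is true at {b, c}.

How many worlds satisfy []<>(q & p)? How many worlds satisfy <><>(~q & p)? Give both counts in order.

For []<>(q & p):
b: successors {b, c}; <>(q & p) there: b:T, c:T. ✓
c: successors {b, c}; <>(q & p) there: b:T, c:T. ✓
e: successors {b}; <>(q & p) there: b:T. ✓
— 3 worlds.
For <><>(~q & p):
b: successors {b, c}; <>(~q & p) there: b:F, c:F. ✗
c: successors {b, c}; <>(~q & p) there: b:F, c:F. ✗
e: successors {b}; <>(~q & p) there: b:F. ✗
— 0 worlds.

3 and 0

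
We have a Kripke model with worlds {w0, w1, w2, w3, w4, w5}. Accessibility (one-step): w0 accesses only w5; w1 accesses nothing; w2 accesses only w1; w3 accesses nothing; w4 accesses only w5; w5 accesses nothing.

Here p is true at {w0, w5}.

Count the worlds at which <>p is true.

2

w0: successors {w5}; p there: w5:T. ✓
w1: no successors, so <>p fails. ✗
w2: successors {w1}; p there: w1:F. ✗
w3: no successors, so <>p fails. ✗
w4: successors {w5}; p there: w5:T. ✓
w5: no successors, so <>p fails. ✗
Satisfying worlds: {w0, w4}.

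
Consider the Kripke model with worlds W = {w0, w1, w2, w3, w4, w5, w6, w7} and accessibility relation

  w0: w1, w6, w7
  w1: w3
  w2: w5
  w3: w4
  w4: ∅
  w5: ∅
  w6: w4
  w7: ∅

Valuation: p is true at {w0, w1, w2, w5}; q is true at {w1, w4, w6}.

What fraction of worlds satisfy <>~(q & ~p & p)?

5/8

w0: successors {w1, w6, w7}; ~(q & ~p & p) there: w1:T, w6:T, w7:T. ✓
w1: successors {w3}; ~(q & ~p & p) there: w3:T. ✓
w2: successors {w5}; ~(q & ~p & p) there: w5:T. ✓
w3: successors {w4}; ~(q & ~p & p) there: w4:T. ✓
w4: no successors, so <>~(q & ~p & p) fails. ✗
w5: no successors, so <>~(q & ~p & p) fails. ✗
w6: successors {w4}; ~(q & ~p & p) there: w4:T. ✓
w7: no successors, so <>~(q & ~p & p) fails. ✗
That's 5 of 8 worlds, so 5/8.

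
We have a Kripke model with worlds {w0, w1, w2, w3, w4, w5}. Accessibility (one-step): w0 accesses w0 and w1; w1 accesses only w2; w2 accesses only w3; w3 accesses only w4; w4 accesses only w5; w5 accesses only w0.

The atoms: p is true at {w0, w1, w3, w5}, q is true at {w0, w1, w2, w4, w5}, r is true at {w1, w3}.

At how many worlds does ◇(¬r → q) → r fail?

4

w0: ◇(¬r → q) is T, r is F. ✗
w1: ◇(¬r → q) is T, r is T. ✓
w2: ◇(¬r → q) is T, r is F. ✗
w3: ◇(¬r → q) is T, r is T. ✓
w4: ◇(¬r → q) is T, r is F. ✗
w5: ◇(¬r → q) is T, r is F. ✗
Satisfying worlds: {w1, w3}.
So ◇(¬r → q) → r fails at the other 4 worlds.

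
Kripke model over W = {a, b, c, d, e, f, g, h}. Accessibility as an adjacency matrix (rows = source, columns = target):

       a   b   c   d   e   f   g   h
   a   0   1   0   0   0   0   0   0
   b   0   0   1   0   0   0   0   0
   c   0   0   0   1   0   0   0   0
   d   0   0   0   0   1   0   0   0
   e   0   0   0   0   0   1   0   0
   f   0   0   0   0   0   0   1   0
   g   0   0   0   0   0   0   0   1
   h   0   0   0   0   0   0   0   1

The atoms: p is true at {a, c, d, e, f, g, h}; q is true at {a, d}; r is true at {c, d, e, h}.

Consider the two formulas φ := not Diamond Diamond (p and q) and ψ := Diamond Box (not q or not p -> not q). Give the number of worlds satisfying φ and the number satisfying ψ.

For not Diamond Diamond (p and q):
a: Diamond Diamond (p and q) is F. ✓
b: Diamond Diamond (p and q) is T. ✗
c: Diamond Diamond (p and q) is F. ✓
d: Diamond Diamond (p and q) is F. ✓
e: Diamond Diamond (p and q) is F. ✓
f: Diamond Diamond (p and q) is F. ✓
g: Diamond Diamond (p and q) is F. ✓
h: Diamond Diamond (p and q) is F. ✓
— 7 worlds.
For Diamond Box (not q or not p -> not q):
a: successors {b}; Box (not q or not p -> not q) there: b:T. ✓
b: successors {c}; Box (not q or not p -> not q) there: c:T. ✓
c: successors {d}; Box (not q or not p -> not q) there: d:T. ✓
d: successors {e}; Box (not q or not p -> not q) there: e:T. ✓
e: successors {f}; Box (not q or not p -> not q) there: f:T. ✓
f: successors {g}; Box (not q or not p -> not q) there: g:T. ✓
g: successors {h}; Box (not q or not p -> not q) there: h:T. ✓
h: successors {h}; Box (not q or not p -> not q) there: h:T. ✓
— 8 worlds.

7 and 8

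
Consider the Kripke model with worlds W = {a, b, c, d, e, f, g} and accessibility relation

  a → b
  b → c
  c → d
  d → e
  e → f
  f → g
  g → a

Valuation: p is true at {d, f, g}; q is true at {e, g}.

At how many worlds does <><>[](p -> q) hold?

a: successors {b}; <>[](p -> q) there: b:F. ✗
b: successors {c}; <>[](p -> q) there: c:T. ✓
c: successors {d}; <>[](p -> q) there: d:F. ✗
d: successors {e}; <>[](p -> q) there: e:T. ✓
e: successors {f}; <>[](p -> q) there: f:T. ✓
f: successors {g}; <>[](p -> q) there: g:T. ✓
g: successors {a}; <>[](p -> q) there: a:T. ✓
Satisfying worlds: {b, d, e, f, g}.

5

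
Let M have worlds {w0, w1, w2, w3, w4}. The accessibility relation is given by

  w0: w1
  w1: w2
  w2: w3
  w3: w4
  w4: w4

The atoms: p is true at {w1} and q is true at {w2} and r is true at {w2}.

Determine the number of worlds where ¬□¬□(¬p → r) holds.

1

w0: □¬□(¬p → r) is F. ✓
w1: □¬□(¬p → r) is T. ✗
w2: □¬□(¬p → r) is T. ✗
w3: □¬□(¬p → r) is T. ✗
w4: □¬□(¬p → r) is T. ✗
Satisfying worlds: {w0}.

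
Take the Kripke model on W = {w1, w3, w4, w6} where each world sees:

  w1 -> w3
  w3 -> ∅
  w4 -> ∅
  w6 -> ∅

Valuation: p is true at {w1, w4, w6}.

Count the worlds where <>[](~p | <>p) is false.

w1: successors {w3}; [](~p | <>p) there: w3:T. ✓
w3: no successors, so <>[](~p | <>p) fails. ✗
w4: no successors, so <>[](~p | <>p) fails. ✗
w6: no successors, so <>[](~p | <>p) fails. ✗
Satisfying worlds: {w1}.
So <>[](~p | <>p) fails at the other 3 worlds.

3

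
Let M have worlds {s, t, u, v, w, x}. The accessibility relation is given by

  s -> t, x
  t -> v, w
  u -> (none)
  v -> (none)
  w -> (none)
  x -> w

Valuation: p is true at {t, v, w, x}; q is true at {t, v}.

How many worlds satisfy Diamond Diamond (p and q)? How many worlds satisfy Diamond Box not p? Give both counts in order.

For Diamond Diamond (p and q):
s: successors {t, x}; Diamond (p and q) there: t:T, x:F. ✓
t: successors {v, w}; Diamond (p and q) there: v:F, w:F. ✗
u: no successors, so Diamond Diamond (p and q) fails. ✗
v: no successors, so Diamond Diamond (p and q) fails. ✗
w: no successors, so Diamond Diamond (p and q) fails. ✗
x: successors {w}; Diamond (p and q) there: w:F. ✗
— 1 world.
For Diamond Box not p:
s: successors {t, x}; Box not p there: t:F, x:F. ✗
t: successors {v, w}; Box not p there: v:T, w:T. ✓
u: no successors, so Diamond Box not p fails. ✗
v: no successors, so Diamond Box not p fails. ✗
w: no successors, so Diamond Box not p fails. ✗
x: successors {w}; Box not p there: w:T. ✓
— 2 worlds.

1 and 2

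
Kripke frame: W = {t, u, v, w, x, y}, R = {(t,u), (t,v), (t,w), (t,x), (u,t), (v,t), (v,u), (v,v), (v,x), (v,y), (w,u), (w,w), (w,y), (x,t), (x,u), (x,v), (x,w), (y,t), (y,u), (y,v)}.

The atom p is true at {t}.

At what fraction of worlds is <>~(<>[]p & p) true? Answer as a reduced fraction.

5/6

t: successors {u, v, w, x}; ~(<>[]p & p) there: u:T, v:T, w:T, x:T. ✓
u: successors {t}; ~(<>[]p & p) there: t:F. ✗
v: successors {t, u, v, x, y}; ~(<>[]p & p) there: t:F, u:T, v:T, x:T, y:T. ✓
w: successors {u, w, y}; ~(<>[]p & p) there: u:T, w:T, y:T. ✓
x: successors {t, u, v, w}; ~(<>[]p & p) there: t:F, u:T, v:T, w:T. ✓
y: successors {t, u, v}; ~(<>[]p & p) there: t:F, u:T, v:T. ✓
That's 5 of 6 worlds, so 5/6.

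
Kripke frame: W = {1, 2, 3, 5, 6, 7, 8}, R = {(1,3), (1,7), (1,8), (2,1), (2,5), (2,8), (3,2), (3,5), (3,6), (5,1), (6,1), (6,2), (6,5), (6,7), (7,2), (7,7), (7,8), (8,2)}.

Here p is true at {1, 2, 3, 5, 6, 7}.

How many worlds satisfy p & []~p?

0

1: p is T, []~p is F. ✗
2: p is T, []~p is F. ✗
3: p is T, []~p is F. ✗
5: p is T, []~p is F. ✗
6: p is T, []~p is F. ✗
7: p is T, []~p is F. ✗
8: p is F, []~p is F. ✗
Satisfying worlds: ∅.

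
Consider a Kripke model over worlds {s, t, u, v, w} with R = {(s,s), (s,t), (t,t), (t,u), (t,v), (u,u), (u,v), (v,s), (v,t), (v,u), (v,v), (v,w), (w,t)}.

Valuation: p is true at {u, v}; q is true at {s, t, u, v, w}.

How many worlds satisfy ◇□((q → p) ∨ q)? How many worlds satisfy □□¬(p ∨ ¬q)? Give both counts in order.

5 and 0

For ◇□((q → p) ∨ q):
s: successors {s, t}; □((q → p) ∨ q) there: s:T, t:T. ✓
t: successors {t, u, v}; □((q → p) ∨ q) there: t:T, u:T, v:T. ✓
u: successors {u, v}; □((q → p) ∨ q) there: u:T, v:T. ✓
v: successors {s, t, u, v, w}; □((q → p) ∨ q) there: s:T, t:T, u:T, v:T, w:T. ✓
w: successors {t}; □((q → p) ∨ q) there: t:T. ✓
— 5 worlds.
For □□¬(p ∨ ¬q):
s: successors {s, t}; □¬(p ∨ ¬q) there: s:T, t:F. ✗
t: successors {t, u, v}; □¬(p ∨ ¬q) there: t:F, u:F, v:F. ✗
u: successors {u, v}; □¬(p ∨ ¬q) there: u:F, v:F. ✗
v: successors {s, t, u, v, w}; □¬(p ∨ ¬q) there: s:T, t:F, u:F, v:F, w:T. ✗
w: successors {t}; □¬(p ∨ ¬q) there: t:F. ✗
— 0 worlds.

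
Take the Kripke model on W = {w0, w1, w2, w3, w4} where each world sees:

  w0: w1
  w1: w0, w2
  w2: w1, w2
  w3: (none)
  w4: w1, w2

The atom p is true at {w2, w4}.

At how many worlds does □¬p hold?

2

w0: successors {w1}; ¬p there: w1:T. ✓
w1: successors {w0, w2}; ¬p there: w0:T, w2:F. ✗
w2: successors {w1, w2}; ¬p there: w1:T, w2:F. ✗
w3: no successors, so □¬p holds vacuously. ✓
w4: successors {w1, w2}; ¬p there: w1:T, w2:F. ✗
Satisfying worlds: {w0, w3}.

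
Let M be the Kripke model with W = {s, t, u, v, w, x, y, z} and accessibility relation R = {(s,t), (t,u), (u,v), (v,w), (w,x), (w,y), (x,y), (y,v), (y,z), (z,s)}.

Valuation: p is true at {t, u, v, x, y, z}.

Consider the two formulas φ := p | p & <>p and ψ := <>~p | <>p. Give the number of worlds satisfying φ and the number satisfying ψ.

6 and 8

For p | p & <>p:
s: p is F, p & <>p is F. ✗
t: p is T, p & <>p is T. ✓
u: p is T, p & <>p is T. ✓
v: p is T, p & <>p is F. ✓
w: p is F, p & <>p is F. ✗
x: p is T, p & <>p is T. ✓
y: p is T, p & <>p is T. ✓
z: p is T, p & <>p is F. ✓
— 6 worlds.
For <>~p | <>p:
s: <>~p is F, <>p is T. ✓
t: <>~p is F, <>p is T. ✓
u: <>~p is F, <>p is T. ✓
v: <>~p is T, <>p is F. ✓
w: <>~p is F, <>p is T. ✓
x: <>~p is F, <>p is T. ✓
y: <>~p is F, <>p is T. ✓
z: <>~p is T, <>p is F. ✓
— 8 worlds.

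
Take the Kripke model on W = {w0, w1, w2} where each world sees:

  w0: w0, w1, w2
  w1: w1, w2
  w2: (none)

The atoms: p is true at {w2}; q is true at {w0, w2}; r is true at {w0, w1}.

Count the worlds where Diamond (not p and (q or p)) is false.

2

w0: successors {w0, w1, w2}; not p and (q or p) there: w0:T, w1:F, w2:F. ✓
w1: successors {w1, w2}; not p and (q or p) there: w1:F, w2:F. ✗
w2: no successors, so Diamond (not p and (q or p)) fails. ✗
Satisfying worlds: {w0}.
So Diamond (not p and (q or p)) fails at the other 2 worlds.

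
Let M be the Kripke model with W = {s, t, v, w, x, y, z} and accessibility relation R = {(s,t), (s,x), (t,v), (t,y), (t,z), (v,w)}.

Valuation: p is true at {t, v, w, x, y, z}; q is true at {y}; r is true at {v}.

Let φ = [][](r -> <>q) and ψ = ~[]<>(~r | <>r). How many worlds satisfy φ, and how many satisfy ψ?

For [][](r -> <>q):
s: successors {t, x}; [](r -> <>q) there: t:F, x:T. ✗
t: successors {v, y, z}; [](r -> <>q) there: v:T, y:T, z:T. ✓
v: successors {w}; [](r -> <>q) there: w:T. ✓
w: no successors, so [][](r -> <>q) holds vacuously. ✓
x: no successors, so [][](r -> <>q) holds vacuously. ✓
y: no successors, so [][](r -> <>q) holds vacuously. ✓
z: no successors, so [][](r -> <>q) holds vacuously. ✓
— 6 worlds.
For ~[]<>(~r | <>r):
s: []<>(~r | <>r) is F. ✓
t: []<>(~r | <>r) is F. ✓
v: []<>(~r | <>r) is F. ✓
w: []<>(~r | <>r) is T. ✗
x: []<>(~r | <>r) is T. ✗
y: []<>(~r | <>r) is T. ✗
z: []<>(~r | <>r) is T. ✗
— 3 worlds.

6 and 3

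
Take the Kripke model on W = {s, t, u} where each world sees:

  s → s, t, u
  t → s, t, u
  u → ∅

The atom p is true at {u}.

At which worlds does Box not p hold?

s: successors {s, t, u}; not p there: s:T, t:T, u:F. ✗
t: successors {s, t, u}; not p there: s:T, t:T, u:F. ✗
u: no successors, so Box not p holds vacuously. ✓

{u}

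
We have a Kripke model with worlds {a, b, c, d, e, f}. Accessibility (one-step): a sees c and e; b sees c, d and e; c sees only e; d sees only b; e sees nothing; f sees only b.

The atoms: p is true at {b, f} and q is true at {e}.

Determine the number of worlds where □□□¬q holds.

3

a: successors {c, e}; □□¬q there: c:T, e:T. ✓
b: successors {c, d, e}; □□¬q there: c:T, d:F, e:T. ✗
c: successors {e}; □□¬q there: e:T. ✓
d: successors {b}; □□¬q there: b:F. ✗
e: no successors, so □□□¬q holds vacuously. ✓
f: successors {b}; □□¬q there: b:F. ✗
Satisfying worlds: {a, c, e}.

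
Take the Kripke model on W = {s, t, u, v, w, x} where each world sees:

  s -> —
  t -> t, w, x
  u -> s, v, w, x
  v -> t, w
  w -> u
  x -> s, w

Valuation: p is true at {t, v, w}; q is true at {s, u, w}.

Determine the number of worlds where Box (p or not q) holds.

s: no successors, so Box (p or not q) holds vacuously. ✓
t: successors {t, w, x}; p or not q there: t:T, w:T, x:T. ✓
u: successors {s, v, w, x}; p or not q there: s:F, v:T, w:T, x:T. ✗
v: successors {t, w}; p or not q there: t:T, w:T. ✓
w: successors {u}; p or not q there: u:F. ✗
x: successors {s, w}; p or not q there: s:F, w:T. ✗
Satisfying worlds: {s, t, v}.

3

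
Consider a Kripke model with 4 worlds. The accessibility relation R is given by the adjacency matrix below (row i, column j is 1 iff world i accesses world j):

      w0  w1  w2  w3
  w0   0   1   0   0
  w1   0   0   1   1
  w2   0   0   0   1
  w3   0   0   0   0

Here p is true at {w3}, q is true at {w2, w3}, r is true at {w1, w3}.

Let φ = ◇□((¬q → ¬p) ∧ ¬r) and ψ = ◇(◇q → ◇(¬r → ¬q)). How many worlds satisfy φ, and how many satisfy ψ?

For ◇□((¬q → ¬p) ∧ ¬r):
w0: successors {w1}; □((¬q → ¬p) ∧ ¬r) there: w1:F. ✗
w1: successors {w2, w3}; □((¬q → ¬p) ∧ ¬r) there: w2:F, w3:T. ✓
w2: successors {w3}; □((¬q → ¬p) ∧ ¬r) there: w3:T. ✓
w3: no successors, so ◇□((¬q → ¬p) ∧ ¬r) fails. ✗
— 2 worlds.
For ◇(◇q → ◇(¬r → ¬q)):
w0: successors {w1}; ◇q → ◇(¬r → ¬q) there: w1:T. ✓
w1: successors {w2, w3}; ◇q → ◇(¬r → ¬q) there: w2:T, w3:T. ✓
w2: successors {w3}; ◇q → ◇(¬r → ¬q) there: w3:T. ✓
w3: no successors, so ◇(◇q → ◇(¬r → ¬q)) fails. ✗
— 3 worlds.

2 and 3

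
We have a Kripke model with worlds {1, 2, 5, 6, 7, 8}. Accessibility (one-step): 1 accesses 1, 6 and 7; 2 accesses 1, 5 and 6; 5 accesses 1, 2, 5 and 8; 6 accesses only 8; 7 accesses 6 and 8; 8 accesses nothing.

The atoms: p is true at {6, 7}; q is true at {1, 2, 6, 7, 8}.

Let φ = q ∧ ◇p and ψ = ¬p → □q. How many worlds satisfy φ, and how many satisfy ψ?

For q ∧ ◇p:
1: q is T, ◇p is T. ✓
2: q is T, ◇p is T. ✓
5: q is F, ◇p is F. ✗
6: q is T, ◇p is F. ✗
7: q is T, ◇p is T. ✓
8: q is T, ◇p is F. ✗
— 3 worlds.
For ¬p → □q:
1: ¬p is T, □q is T. ✓
2: ¬p is T, □q is F. ✗
5: ¬p is T, □q is F. ✗
6: ¬p is F, □q is T. ✓
7: ¬p is F, □q is T. ✓
8: ¬p is T, □q is T. ✓
— 4 worlds.

3 and 4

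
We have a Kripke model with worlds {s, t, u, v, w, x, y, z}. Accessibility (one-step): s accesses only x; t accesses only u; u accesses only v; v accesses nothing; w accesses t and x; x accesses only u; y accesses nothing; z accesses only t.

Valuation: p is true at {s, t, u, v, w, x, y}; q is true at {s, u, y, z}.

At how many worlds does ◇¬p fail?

s: successors {x}; ¬p there: x:F. ✗
t: successors {u}; ¬p there: u:F. ✗
u: successors {v}; ¬p there: v:F. ✗
v: no successors, so ◇¬p fails. ✗
w: successors {t, x}; ¬p there: t:F, x:F. ✗
x: successors {u}; ¬p there: u:F. ✗
y: no successors, so ◇¬p fails. ✗
z: successors {t}; ¬p there: t:F. ✗
Satisfying worlds: ∅.
So ◇¬p fails at the other 8 worlds.

8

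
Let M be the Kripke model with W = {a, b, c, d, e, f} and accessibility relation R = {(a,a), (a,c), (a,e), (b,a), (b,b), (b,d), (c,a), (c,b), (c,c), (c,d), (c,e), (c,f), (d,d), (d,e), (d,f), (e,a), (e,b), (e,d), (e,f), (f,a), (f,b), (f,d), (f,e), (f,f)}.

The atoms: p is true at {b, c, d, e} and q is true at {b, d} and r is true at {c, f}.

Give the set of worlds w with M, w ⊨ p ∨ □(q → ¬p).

{a, b, c, d, e}

a: p is F, □(q → ¬p) is T. ✓
b: p is T, □(q → ¬p) is F. ✓
c: p is T, □(q → ¬p) is F. ✓
d: p is T, □(q → ¬p) is F. ✓
e: p is T, □(q → ¬p) is F. ✓
f: p is F, □(q → ¬p) is F. ✗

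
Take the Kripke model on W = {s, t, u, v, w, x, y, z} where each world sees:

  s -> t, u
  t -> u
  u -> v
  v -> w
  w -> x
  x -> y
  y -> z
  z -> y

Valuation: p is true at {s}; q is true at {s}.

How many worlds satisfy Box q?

s: successors {t, u}; q there: t:F, u:F. ✗
t: successors {u}; q there: u:F. ✗
u: successors {v}; q there: v:F. ✗
v: successors {w}; q there: w:F. ✗
w: successors {x}; q there: x:F. ✗
x: successors {y}; q there: y:F. ✗
y: successors {z}; q there: z:F. ✗
z: successors {y}; q there: y:F. ✗
Satisfying worlds: ∅.

0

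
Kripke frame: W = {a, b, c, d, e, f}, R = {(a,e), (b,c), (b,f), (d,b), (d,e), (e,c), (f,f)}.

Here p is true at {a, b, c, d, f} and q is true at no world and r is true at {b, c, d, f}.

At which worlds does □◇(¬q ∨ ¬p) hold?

a: successors {e}; ◇(¬q ∨ ¬p) there: e:T. ✓
b: successors {c, f}; ◇(¬q ∨ ¬p) there: c:F, f:T. ✗
c: no successors, so □◇(¬q ∨ ¬p) holds vacuously. ✓
d: successors {b, e}; ◇(¬q ∨ ¬p) there: b:T, e:T. ✓
e: successors {c}; ◇(¬q ∨ ¬p) there: c:F. ✗
f: successors {f}; ◇(¬q ∨ ¬p) there: f:T. ✓

{a, c, d, f}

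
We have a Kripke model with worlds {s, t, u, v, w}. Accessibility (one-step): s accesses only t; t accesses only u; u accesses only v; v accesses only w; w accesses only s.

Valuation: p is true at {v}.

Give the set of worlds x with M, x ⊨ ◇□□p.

{s}

s: successors {t}; □□p there: t:T. ✓
t: successors {u}; □□p there: u:F. ✗
u: successors {v}; □□p there: v:F. ✗
v: successors {w}; □□p there: w:F. ✗
w: successors {s}; □□p there: s:F. ✗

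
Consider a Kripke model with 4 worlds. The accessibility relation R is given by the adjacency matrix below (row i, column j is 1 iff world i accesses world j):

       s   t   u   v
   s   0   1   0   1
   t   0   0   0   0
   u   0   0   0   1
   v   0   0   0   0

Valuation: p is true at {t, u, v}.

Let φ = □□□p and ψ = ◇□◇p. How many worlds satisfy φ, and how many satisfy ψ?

For □□□p:
s: successors {t, v}; □□p there: t:T, v:T. ✓
t: no successors, so □□□p holds vacuously. ✓
u: successors {v}; □□p there: v:T. ✓
v: no successors, so □□□p holds vacuously. ✓
— 4 worlds.
For ◇□◇p:
s: successors {t, v}; □◇p there: t:T, v:T. ✓
t: no successors, so ◇□◇p fails. ✗
u: successors {v}; □◇p there: v:T. ✓
v: no successors, so ◇□◇p fails. ✗
— 2 worlds.

4 and 2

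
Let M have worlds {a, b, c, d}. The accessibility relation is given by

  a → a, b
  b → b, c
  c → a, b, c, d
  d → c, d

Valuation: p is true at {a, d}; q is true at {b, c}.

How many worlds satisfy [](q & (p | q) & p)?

a: successors {a, b}; q & (p | q) & p there: a:F, b:F. ✗
b: successors {b, c}; q & (p | q) & p there: b:F, c:F. ✗
c: successors {a, b, c, d}; q & (p | q) & p there: a:F, b:F, c:F, d:F. ✗
d: successors {c, d}; q & (p | q) & p there: c:F, d:F. ✗
Satisfying worlds: ∅.

0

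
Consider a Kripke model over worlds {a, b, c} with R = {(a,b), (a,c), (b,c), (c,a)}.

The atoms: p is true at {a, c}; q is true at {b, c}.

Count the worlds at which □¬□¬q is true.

1

a: successors {b, c}; ¬□¬q there: b:T, c:F. ✗
b: successors {c}; ¬□¬q there: c:F. ✗
c: successors {a}; ¬□¬q there: a:T. ✓
Satisfying worlds: {c}.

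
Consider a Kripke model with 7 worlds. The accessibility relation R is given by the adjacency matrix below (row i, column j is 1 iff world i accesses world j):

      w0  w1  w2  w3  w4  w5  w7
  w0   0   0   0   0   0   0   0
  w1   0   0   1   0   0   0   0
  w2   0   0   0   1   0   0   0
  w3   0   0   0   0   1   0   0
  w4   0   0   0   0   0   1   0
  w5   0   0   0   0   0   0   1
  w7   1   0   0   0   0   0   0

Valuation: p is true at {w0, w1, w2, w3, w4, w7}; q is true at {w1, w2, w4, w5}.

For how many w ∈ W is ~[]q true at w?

w0: []q is T. ✗
w1: []q is T. ✗
w2: []q is F. ✓
w3: []q is T. ✗
w4: []q is T. ✗
w5: []q is F. ✓
w7: []q is F. ✓
Satisfying worlds: {w2, w5, w7}.

3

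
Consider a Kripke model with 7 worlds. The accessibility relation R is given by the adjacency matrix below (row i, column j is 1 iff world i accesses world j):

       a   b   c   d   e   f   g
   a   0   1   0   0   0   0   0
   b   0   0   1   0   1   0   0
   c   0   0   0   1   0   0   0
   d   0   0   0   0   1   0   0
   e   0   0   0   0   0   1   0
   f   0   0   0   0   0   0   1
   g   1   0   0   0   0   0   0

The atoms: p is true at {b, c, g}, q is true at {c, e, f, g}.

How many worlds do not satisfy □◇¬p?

a: successors {b}; ◇¬p there: b:T. ✓
b: successors {c, e}; ◇¬p there: c:T, e:T. ✓
c: successors {d}; ◇¬p there: d:T. ✓
d: successors {e}; ◇¬p there: e:T. ✓
e: successors {f}; ◇¬p there: f:F. ✗
f: successors {g}; ◇¬p there: g:T. ✓
g: successors {a}; ◇¬p there: a:F. ✗
Satisfying worlds: {a, b, c, d, f}.
So □◇¬p fails at the other 2 worlds.

2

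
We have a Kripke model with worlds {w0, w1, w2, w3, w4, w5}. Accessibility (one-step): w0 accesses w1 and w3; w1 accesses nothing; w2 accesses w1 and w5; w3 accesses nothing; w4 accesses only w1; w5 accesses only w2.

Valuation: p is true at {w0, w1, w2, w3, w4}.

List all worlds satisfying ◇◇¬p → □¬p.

{w0, w1, w2, w3, w4}

w0: ◇◇¬p is F, □¬p is F. ✓
w1: ◇◇¬p is F, □¬p is T. ✓
w2: ◇◇¬p is F, □¬p is F. ✓
w3: ◇◇¬p is F, □¬p is T. ✓
w4: ◇◇¬p is F, □¬p is F. ✓
w5: ◇◇¬p is T, □¬p is F. ✗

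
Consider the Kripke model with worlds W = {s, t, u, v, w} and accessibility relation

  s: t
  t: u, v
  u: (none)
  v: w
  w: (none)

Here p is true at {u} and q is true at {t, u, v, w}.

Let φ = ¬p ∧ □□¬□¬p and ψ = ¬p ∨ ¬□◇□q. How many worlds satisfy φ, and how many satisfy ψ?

For ¬p ∧ □□¬□¬p:
s: ¬p is T, □□¬□¬p is F. ✗
t: ¬p is T, □□¬□¬p is F. ✗
u: ¬p is F, □□¬□¬p is T. ✗
v: ¬p is T, □□¬□¬p is T. ✓
w: ¬p is T, □□¬□¬p is T. ✓
— 2 worlds.
For ¬p ∨ ¬□◇□q:
s: ¬p is T, ¬□◇□q is F. ✓
t: ¬p is T, ¬□◇□q is T. ✓
u: ¬p is F, ¬□◇□q is F. ✗
v: ¬p is T, ¬□◇□q is T. ✓
w: ¬p is T, ¬□◇□q is F. ✓
— 4 worlds.

2 and 4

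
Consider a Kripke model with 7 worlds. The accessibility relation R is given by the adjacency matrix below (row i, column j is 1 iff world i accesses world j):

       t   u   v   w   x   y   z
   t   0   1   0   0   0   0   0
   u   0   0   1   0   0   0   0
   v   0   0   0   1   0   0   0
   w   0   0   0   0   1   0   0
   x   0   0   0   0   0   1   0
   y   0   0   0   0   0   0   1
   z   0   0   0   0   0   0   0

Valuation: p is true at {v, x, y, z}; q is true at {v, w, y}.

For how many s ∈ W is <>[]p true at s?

5

t: successors {u}; []p there: u:T. ✓
u: successors {v}; []p there: v:F. ✗
v: successors {w}; []p there: w:T. ✓
w: successors {x}; []p there: x:T. ✓
x: successors {y}; []p there: y:T. ✓
y: successors {z}; []p there: z:T. ✓
z: no successors, so <>[]p fails. ✗
Satisfying worlds: {t, v, w, x, y}.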